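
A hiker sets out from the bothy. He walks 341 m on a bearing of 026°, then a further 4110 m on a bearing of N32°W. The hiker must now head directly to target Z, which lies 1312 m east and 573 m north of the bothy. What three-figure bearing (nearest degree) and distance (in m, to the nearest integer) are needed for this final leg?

134°, 4639 m

Leg 1 (026°, 341 m): east 341 sin 26° = 149.48, north 341 cos 26° = 306.49
Leg 2 (N32°W, 4110 m): east 4110 sin 328° = -2177.97, north 4110 cos 328° = 3485.48
Current position: (-2028.48, 3791.97). Target: (1312, 573). Remaining: Δeast = 3340.48, Δnorth = -3218.97.
Bearing = atan2(3340.48, -3218.97) mod 360° = 133.94°; distance = √((3340.48)² + (-3218.97)²) = 4639.027 m.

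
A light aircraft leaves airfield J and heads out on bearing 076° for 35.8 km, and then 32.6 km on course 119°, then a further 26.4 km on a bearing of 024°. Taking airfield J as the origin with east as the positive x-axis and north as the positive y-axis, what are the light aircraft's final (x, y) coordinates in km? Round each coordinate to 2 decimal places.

Leg 1 (076°, 35.8 km): east 35.8 sin 76° = 34.74, north 35.8 cos 76° = 8.66
Leg 2 (119°, 32.6 km): east 32.6 sin 119° = 28.51, north 32.6 cos 119° = -15.80
Leg 3 (024°, 26.4 km): east 26.4 sin 24° = 10.74, north 26.4 cos 24° = 24.12
Summing: 73.99 km east, 16.97 km north → (73.99, 16.97).

(73.99, 16.97)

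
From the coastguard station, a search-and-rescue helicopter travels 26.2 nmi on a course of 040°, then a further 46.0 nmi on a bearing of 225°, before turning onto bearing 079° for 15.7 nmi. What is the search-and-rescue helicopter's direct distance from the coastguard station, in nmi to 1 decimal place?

9.5 nmi

Leg 1 (040°, 26.2 nmi): east 26.2 sin 40° = 16.84, north 26.2 cos 40° = 20.07
Leg 2 (225°, 46.0 nmi): east 46.0 sin 225° = -32.53, north 46.0 cos 225° = -32.53
Leg 3 (079°, 15.7 nmi): east 15.7 sin 79° = 15.41, north 15.7 cos 79° = 3.00
Net: -0.27 east, -9.46 north. Distance = √((-0.27)² + (-9.46)²) = 9.465 nmi.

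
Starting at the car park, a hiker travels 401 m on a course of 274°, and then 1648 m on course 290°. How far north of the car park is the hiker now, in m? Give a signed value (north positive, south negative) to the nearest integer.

592 m

Leg 1 (274°, 401 m): east 401 sin 274° = -400.02, north 401 cos 274° = 27.97
Leg 2 (290°, 1648 m): east 1648 sin 290° = -1548.61, north 1648 cos 290° = 563.65
Net north component: 591.62 m.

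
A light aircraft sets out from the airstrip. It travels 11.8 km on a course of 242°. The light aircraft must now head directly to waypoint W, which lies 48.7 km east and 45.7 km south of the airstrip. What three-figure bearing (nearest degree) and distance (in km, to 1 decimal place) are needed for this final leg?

124°, 71.5 km

Leg 1 (242°, 11.8 km): east 11.8 sin 242° = -10.42, north 11.8 cos 242° = -5.54
Current position: (-10.42, -5.54). Target: (48.7, -45.7). Remaining: Δeast = 59.12, Δnorth = -40.16.
Bearing = atan2(59.12, -40.16) mod 360° = 124.19°; distance = √((59.12)² + (-40.16)²) = 71.469 km.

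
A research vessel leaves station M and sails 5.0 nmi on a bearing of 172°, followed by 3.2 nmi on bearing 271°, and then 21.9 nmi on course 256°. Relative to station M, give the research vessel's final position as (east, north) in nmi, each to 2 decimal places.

(-23.75, -10.19)

Leg 1 (172°, 5.0 nmi): east 5.0 sin 172° = 0.70, north 5.0 cos 172° = -4.95
Leg 2 (271°, 3.2 nmi): east 3.2 sin 271° = -3.20, north 3.2 cos 271° = 0.06
Leg 3 (256°, 21.9 nmi): east 21.9 sin 256° = -21.25, north 21.9 cos 256° = -5.30
Summing: -23.75 nmi east, -10.19 nmi north → (-23.75, -10.19).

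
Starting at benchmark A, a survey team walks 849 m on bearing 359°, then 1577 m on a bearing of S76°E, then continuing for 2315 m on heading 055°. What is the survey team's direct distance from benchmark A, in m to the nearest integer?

3855 m

Leg 1 (359°, 849 m): east 849 sin 359° = -14.82, north 849 cos 359° = 848.87
Leg 2 (S76°E, 1577 m): east 1577 sin 104° = 1530.16, north 1577 cos 104° = -381.51
Leg 3 (055°, 2315 m): east 2315 sin 55° = 1896.34, north 2315 cos 55° = 1327.83
Net: 3411.68 east, 1795.19 north. Distance = √((3411.68)² + (1795.19)²) = 3855.158 m.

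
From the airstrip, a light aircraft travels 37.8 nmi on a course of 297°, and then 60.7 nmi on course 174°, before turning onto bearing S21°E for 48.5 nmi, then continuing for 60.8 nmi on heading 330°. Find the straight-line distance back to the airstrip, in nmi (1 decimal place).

54.0 nmi

Leg 1 (297°, 37.8 nmi): east 37.8 sin 297° = -33.68, north 37.8 cos 297° = 17.16
Leg 2 (174°, 60.7 nmi): east 60.7 sin 174° = 6.34, north 60.7 cos 174° = -60.37
Leg 3 (S21°E, 48.5 nmi): east 48.5 sin 159° = 17.38, north 48.5 cos 159° = -45.28
Leg 4 (330°, 60.8 nmi): east 60.8 sin 330° = -30.40, north 60.8 cos 330° = 52.65
Net: -40.35 east, -35.83 north. Distance = √((-40.35)² + (-35.83)²) = 53.966 nmi.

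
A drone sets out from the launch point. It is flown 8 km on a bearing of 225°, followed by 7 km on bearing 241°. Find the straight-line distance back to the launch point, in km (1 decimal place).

Leg 1 (225°, 8 km): east 8 sin 225° = -5.66, north 8 cos 225° = -5.66
Leg 2 (241°, 7 km): east 7 sin 241° = -6.12, north 7 cos 241° = -3.39
Net: -11.78 east, -9.05 north. Distance = √((-11.78)² + (-9.05)²) = 14.855 km.

14.9 km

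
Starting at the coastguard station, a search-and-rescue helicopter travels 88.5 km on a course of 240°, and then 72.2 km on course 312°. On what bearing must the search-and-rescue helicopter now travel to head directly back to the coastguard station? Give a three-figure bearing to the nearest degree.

092°

Leg 1 (240°, 88.5 km): east 88.5 sin 240° = -76.64, north 88.5 cos 240° = -44.25
Leg 2 (312°, 72.2 km): east 72.2 sin 312° = -53.66, north 72.2 cos 312° = 48.31
Net displacement: -130.30 east, 4.06 north. Direction back to start is (130.30, -4.06): bearing = atan2(130.30, -4.06) mod 360° = 91.79° ≈ 092°.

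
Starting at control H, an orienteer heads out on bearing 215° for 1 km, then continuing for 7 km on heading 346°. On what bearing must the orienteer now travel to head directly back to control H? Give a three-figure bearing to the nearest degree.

Leg 1 (215°, 1 km): east 1 sin 215° = -0.57, north 1 cos 215° = -0.82
Leg 2 (346°, 7 km): east 7 sin 346° = -1.69, north 7 cos 346° = 6.79
Net displacement: -2.27 east, 5.97 north. Direction back to start is (2.27, -5.97): bearing = atan2(2.27, -5.97) mod 360° = 159.22° ≈ 159°.

159°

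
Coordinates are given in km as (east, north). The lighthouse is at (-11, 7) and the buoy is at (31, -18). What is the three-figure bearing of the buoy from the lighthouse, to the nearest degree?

Δeast = 31 − -11 = 42.00; Δnorth = -18 − 7 = -25.00.
Bearing = atan2(Δeast, Δnorth) mod 360° = 120.76° ≈ 121°.

121°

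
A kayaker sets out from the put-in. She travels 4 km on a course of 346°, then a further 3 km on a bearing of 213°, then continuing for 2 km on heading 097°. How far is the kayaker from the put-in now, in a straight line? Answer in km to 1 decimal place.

Leg 1 (346°, 4 km): east 4 sin 346° = -0.97, north 4 cos 346° = 3.88
Leg 2 (213°, 3 km): east 3 sin 213° = -1.63, north 3 cos 213° = -2.52
Leg 3 (097°, 2 km): east 2 sin 97° = 1.99, north 2 cos 97° = -0.24
Net: -0.62 east, 1.12 north. Distance = √((-0.62)² + (1.12)²) = 1.280 km.

1.3 km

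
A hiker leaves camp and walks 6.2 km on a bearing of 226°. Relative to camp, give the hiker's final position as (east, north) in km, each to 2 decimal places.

(-4.46, -4.31)

Leg 1 (226°, 6.2 km): east 6.2 sin 226° = -4.46, north 6.2 cos 226° = -4.31
Summing: -4.46 km east, -4.31 km north → (-4.46, -4.31).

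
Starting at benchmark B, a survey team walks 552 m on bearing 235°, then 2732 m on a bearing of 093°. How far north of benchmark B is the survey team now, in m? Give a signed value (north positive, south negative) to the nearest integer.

Leg 1 (235°, 552 m): east 552 sin 235° = -452.17, north 552 cos 235° = -316.61
Leg 2 (093°, 2732 m): east 2732 sin 93° = 2728.26, north 2732 cos 93° = -142.98
Net north component: -459.60 m.

-460 m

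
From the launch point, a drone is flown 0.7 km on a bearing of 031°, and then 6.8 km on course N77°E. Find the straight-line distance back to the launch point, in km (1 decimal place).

Leg 1 (031°, 0.7 km): east 0.7 sin 31° = 0.36, north 0.7 cos 31° = 0.60
Leg 2 (N77°E, 6.8 km): east 6.8 sin 77° = 6.63, north 6.8 cos 77° = 1.53
Net: 6.99 east, 2.13 north. Distance = √((6.99)² + (2.13)²) = 7.304 km.

7.3 km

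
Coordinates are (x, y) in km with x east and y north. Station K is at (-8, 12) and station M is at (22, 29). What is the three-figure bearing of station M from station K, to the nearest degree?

060°

Δeast = 22 − -8 = 30.00; Δnorth = 29 − 12 = 17.00.
Bearing = atan2(Δeast, Δnorth) mod 360° = 60.46° ≈ 060°.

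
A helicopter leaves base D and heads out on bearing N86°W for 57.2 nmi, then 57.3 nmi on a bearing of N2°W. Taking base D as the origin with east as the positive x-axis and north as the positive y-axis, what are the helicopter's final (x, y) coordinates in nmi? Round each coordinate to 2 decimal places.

(-59.06, 61.26)

Leg 1 (N86°W, 57.2 nmi): east 57.2 sin 274° = -57.06, north 57.2 cos 274° = 3.99
Leg 2 (N2°W, 57.3 nmi): east 57.3 sin 358° = -2.00, north 57.3 cos 358° = 57.27
Summing: -59.06 nmi east, 61.26 nmi north → (-59.06, 61.26).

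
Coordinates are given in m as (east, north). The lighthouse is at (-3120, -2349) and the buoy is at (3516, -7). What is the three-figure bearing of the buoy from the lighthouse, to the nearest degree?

071°

Δeast = 3516 − -3120 = 6636.00; Δnorth = -7 − -2349 = 2342.00.
Bearing = atan2(Δeast, Δnorth) mod 360° = 70.56° ≈ 071°.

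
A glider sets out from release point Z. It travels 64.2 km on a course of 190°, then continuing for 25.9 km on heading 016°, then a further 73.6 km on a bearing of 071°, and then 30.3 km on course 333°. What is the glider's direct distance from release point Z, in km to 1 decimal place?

53.3 km

Leg 1 (190°, 64.2 km): east 64.2 sin 190° = -11.15, north 64.2 cos 190° = -63.22
Leg 2 (016°, 25.9 km): east 25.9 sin 16° = 7.14, north 25.9 cos 16° = 24.90
Leg 3 (071°, 73.6 km): east 73.6 sin 71° = 69.59, north 73.6 cos 71° = 23.96
Leg 4 (333°, 30.3 km): east 30.3 sin 333° = -13.76, north 30.3 cos 333° = 27.00
Net: 51.83 east, 12.63 north. Distance = √((51.83)² + (12.63)²) = 53.342 km.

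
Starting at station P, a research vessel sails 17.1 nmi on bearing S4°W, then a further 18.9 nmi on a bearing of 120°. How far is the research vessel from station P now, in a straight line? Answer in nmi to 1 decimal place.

Leg 1 (S4°W, 17.1 nmi): east 17.1 sin 184° = -1.19, north 17.1 cos 184° = -17.06
Leg 2 (120°, 18.9 nmi): east 18.9 sin 120° = 16.37, north 18.9 cos 120° = -9.45
Net: 15.18 east, -26.51 north. Distance = √((15.18)² + (-26.51)²) = 30.545 nmi.

30.5 nmi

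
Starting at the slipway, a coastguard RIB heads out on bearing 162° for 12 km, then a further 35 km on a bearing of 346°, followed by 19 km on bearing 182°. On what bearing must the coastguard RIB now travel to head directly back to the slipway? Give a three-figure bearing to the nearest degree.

Leg 1 (162°, 12 km): east 12 sin 162° = 3.71, north 12 cos 162° = -11.41
Leg 2 (346°, 35 km): east 35 sin 346° = -8.47, north 35 cos 346° = 33.96
Leg 3 (182°, 19 km): east 19 sin 182° = -0.66, north 19 cos 182° = -18.99
Net displacement: -5.42 east, 3.56 north. Direction back to start is (5.42, -3.56): bearing = atan2(5.42, -3.56) mod 360° = 123.28° ≈ 123°.

123°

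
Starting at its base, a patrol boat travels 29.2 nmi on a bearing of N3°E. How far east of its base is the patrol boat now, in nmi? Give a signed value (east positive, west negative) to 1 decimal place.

Leg 1 (N3°E, 29.2 nmi): east 29.2 sin 3° = 1.53, north 29.2 cos 3° = 29.16
Net east component: 1.53 nmi.

1.5 nmi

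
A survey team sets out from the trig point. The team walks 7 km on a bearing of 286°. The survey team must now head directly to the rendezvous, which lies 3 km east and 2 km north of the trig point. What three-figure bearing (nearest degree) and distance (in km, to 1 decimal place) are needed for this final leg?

Leg 1 (286°, 7 km): east 7 sin 286° = -6.73, north 7 cos 286° = 1.93
Current position: (-6.73, 1.93). Target: (3, 2). Remaining: Δeast = 9.73, Δnorth = 0.07.
Bearing = atan2(9.73, 0.07) mod 360° = 89.58°; distance = √((9.73)² + (0.07)²) = 9.729 km.

090°, 9.7 km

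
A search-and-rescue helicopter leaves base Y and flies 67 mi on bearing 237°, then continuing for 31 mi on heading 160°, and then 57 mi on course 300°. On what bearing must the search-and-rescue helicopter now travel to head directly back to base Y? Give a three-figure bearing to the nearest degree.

Leg 1 (237°, 67 mi): east 67 sin 237° = -56.19, north 67 cos 237° = -36.49
Leg 2 (160°, 31 mi): east 31 sin 160° = 10.60, north 31 cos 160° = -29.13
Leg 3 (300°, 57 mi): east 57 sin 300° = -49.36, north 57 cos 300° = 28.50
Net displacement: -94.95 east, -37.12 north. Direction back to start is (94.95, 37.12): bearing = atan2(94.95, 37.12) mod 360° = 68.65° ≈ 069°.

069°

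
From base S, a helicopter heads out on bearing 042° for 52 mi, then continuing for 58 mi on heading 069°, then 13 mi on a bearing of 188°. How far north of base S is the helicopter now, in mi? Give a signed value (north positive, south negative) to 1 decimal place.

Leg 1 (042°, 52 mi): east 52 sin 42° = 34.79, north 52 cos 42° = 38.64
Leg 2 (069°, 58 mi): east 58 sin 69° = 54.15, north 58 cos 69° = 20.79
Leg 3 (188°, 13 mi): east 13 sin 188° = -1.81, north 13 cos 188° = -12.87
Net north component: 46.56 mi.

46.6 mi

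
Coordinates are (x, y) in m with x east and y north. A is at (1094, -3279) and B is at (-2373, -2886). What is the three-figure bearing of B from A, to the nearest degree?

276°

Δeast = -2373 − 1094 = -3467.00; Δnorth = -2886 − -3279 = 393.00.
Bearing = atan2(Δeast, Δnorth) mod 360° = 276.47° ≈ 276°.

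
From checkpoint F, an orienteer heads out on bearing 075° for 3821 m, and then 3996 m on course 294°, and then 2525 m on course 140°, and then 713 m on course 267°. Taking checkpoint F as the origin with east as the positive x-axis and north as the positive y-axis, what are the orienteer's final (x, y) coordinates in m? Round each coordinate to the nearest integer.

Leg 1 (075°, 3821 m): east 3821 sin 75° = 3690.80, north 3821 cos 75° = 988.95
Leg 2 (294°, 3996 m): east 3996 sin 294° = -3650.53, north 3996 cos 294° = 1625.32
Leg 3 (140°, 2525 m): east 2525 sin 140° = 1623.04, north 2525 cos 140° = -1934.26
Leg 4 (267°, 713 m): east 713 sin 267° = -712.02, north 713 cos 267° = -37.32
Summing: 951.29 m east, 642.69 m north → (951, 643).

(951, 643)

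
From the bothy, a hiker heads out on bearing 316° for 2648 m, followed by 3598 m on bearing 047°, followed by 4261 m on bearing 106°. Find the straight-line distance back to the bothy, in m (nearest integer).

Leg 1 (316°, 2648 m): east 2648 sin 316° = -1839.46, north 2648 cos 316° = 1904.81
Leg 2 (047°, 3598 m): east 3598 sin 47° = 2631.41, north 3598 cos 47° = 2453.83
Leg 3 (106°, 4261 m): east 4261 sin 106° = 4095.94, north 4261 cos 106° = -1174.49
Net: 4887.89 east, 3184.15 north. Distance = √((4887.89)² + (3184.15)²) = 5833.550 m.

5834 m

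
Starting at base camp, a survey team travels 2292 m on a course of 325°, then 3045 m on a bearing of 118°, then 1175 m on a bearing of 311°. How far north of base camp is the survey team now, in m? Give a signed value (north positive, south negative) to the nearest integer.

Leg 1 (325°, 2292 m): east 2292 sin 325° = -1314.64, north 2292 cos 325° = 1877.50
Leg 2 (118°, 3045 m): east 3045 sin 118° = 2688.58, north 3045 cos 118° = -1429.54
Leg 3 (311°, 1175 m): east 1175 sin 311° = -886.78, north 1175 cos 311° = 770.87
Net north component: 1218.82 m.

1219 m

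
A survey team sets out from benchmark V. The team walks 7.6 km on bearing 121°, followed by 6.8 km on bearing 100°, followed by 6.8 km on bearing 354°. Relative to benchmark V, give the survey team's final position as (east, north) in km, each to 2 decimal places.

Leg 1 (121°, 7.6 km): east 7.6 sin 121° = 6.51, north 7.6 cos 121° = -3.91
Leg 2 (100°, 6.8 km): east 6.8 sin 100° = 6.70, north 6.8 cos 100° = -1.18
Leg 3 (354°, 6.8 km): east 6.8 sin 354° = -0.71, north 6.8 cos 354° = 6.76
Summing: 12.50 km east, 1.67 km north → (12.50, 1.67).

(12.50, 1.67)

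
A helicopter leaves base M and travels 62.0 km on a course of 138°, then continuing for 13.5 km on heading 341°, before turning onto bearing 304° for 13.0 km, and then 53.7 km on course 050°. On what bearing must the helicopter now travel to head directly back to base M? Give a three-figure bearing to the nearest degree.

Leg 1 (138°, 62.0 km): east 62.0 sin 138° = 41.49, north 62.0 cos 138° = -46.07
Leg 2 (341°, 13.5 km): east 13.5 sin 341° = -4.40, north 13.5 cos 341° = 12.76
Leg 3 (304°, 13.0 km): east 13.0 sin 304° = -10.78, north 13.0 cos 304° = 7.27
Leg 4 (050°, 53.7 km): east 53.7 sin 50° = 41.14, north 53.7 cos 50° = 34.52
Net displacement: 67.45 east, 8.48 north. Direction back to start is (-67.45, -8.48): bearing = atan2(-67.45, -8.48) mod 360° = 262.84° ≈ 263°.

263°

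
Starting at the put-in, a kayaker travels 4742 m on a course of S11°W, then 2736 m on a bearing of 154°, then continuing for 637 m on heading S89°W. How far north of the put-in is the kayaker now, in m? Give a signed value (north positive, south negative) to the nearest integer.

-7125 m

Leg 1 (S11°W, 4742 m): east 4742 sin 191° = -904.82, north 4742 cos 191° = -4654.88
Leg 2 (154°, 2736 m): east 2736 sin 154° = 1199.38, north 2736 cos 154° = -2459.10
Leg 3 (S89°W, 637 m): east 637 sin 269° = -636.90, north 637 cos 269° = -11.12
Net north component: -7125.09 m.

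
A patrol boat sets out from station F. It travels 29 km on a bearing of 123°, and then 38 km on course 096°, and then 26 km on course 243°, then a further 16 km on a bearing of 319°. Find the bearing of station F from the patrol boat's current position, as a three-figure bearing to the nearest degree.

Leg 1 (123°, 29 km): east 29 sin 123° = 24.32, north 29 cos 123° = -15.79
Leg 2 (096°, 38 km): east 38 sin 96° = 37.79, north 38 cos 96° = -3.97
Leg 3 (243°, 26 km): east 26 sin 243° = -23.17, north 26 cos 243° = -11.80
Leg 4 (319°, 16 km): east 16 sin 319° = -10.50, north 16 cos 319° = 12.08
Net displacement: 28.45 east, -19.50 north. Direction back to start is (-28.45, 19.50): bearing = atan2(-28.45, 19.50) mod 360° = 304.42° ≈ 304°.

304°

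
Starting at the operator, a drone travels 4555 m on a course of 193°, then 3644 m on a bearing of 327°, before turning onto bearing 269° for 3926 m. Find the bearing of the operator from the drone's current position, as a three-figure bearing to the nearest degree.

Leg 1 (193°, 4555 m): east 4555 sin 193° = -1024.65, north 4555 cos 193° = -4438.26
Leg 2 (327°, 3644 m): east 3644 sin 327° = -1984.66, north 3644 cos 327° = 3056.12
Leg 3 (269°, 3926 m): east 3926 sin 269° = -3925.40, north 3926 cos 269° = -68.52
Net displacement: -6934.72 east, -1450.66 north. Direction back to start is (6934.72, 1450.66): bearing = atan2(6934.72, 1450.66) mod 360° = 78.18° ≈ 078°.

078°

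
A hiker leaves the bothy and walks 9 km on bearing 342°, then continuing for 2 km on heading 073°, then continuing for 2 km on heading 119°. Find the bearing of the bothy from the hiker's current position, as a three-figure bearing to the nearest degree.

Leg 1 (342°, 9 km): east 9 sin 342° = -2.78, north 9 cos 342° = 8.56
Leg 2 (073°, 2 km): east 2 sin 73° = 1.91, north 2 cos 73° = 0.58
Leg 3 (119°, 2 km): east 2 sin 119° = 1.75, north 2 cos 119° = -0.97
Net displacement: 0.88 east, 8.17 north. Direction back to start is (-0.88, -8.17): bearing = atan2(-0.88, -8.17) mod 360° = 186.15° ≈ 186°.

186°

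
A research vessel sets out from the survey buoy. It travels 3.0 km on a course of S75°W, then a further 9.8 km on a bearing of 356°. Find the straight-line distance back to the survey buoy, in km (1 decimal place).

9.7 km

Leg 1 (S75°W, 3.0 km): east 3.0 sin 255° = -2.90, north 3.0 cos 255° = -0.78
Leg 2 (356°, 9.8 km): east 9.8 sin 356° = -0.68, north 9.8 cos 356° = 9.78
Net: -3.58 east, 9.00 north. Distance = √((-3.58)² + (9.00)²) = 9.686 km.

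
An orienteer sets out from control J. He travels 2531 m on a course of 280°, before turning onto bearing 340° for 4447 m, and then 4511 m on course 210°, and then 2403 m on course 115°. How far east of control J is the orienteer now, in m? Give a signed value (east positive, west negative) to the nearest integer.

-4091 m

Leg 1 (280°, 2531 m): east 2531 sin 280° = -2492.55, north 2531 cos 280° = 439.50
Leg 2 (340°, 4447 m): east 4447 sin 340° = -1520.96, north 4447 cos 340° = 4178.81
Leg 3 (210°, 4511 m): east 4511 sin 210° = -2255.50, north 4511 cos 210° = -3906.64
Leg 4 (115°, 2403 m): east 2403 sin 115° = 2177.86, north 2403 cos 115° = -1015.55
Net east component: -4091.15 m.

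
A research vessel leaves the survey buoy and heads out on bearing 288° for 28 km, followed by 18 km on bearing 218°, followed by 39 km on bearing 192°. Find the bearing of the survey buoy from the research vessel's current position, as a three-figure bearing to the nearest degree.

Leg 1 (288°, 28 km): east 28 sin 288° = -26.63, north 28 cos 288° = 8.65
Leg 2 (218°, 18 km): east 18 sin 218° = -11.08, north 18 cos 218° = -14.18
Leg 3 (192°, 39 km): east 39 sin 192° = -8.11, north 39 cos 192° = -38.15
Net displacement: -45.82 east, -43.68 north. Direction back to start is (45.82, 43.68): bearing = atan2(45.82, 43.68) mod 360° = 46.37° ≈ 046°.

046°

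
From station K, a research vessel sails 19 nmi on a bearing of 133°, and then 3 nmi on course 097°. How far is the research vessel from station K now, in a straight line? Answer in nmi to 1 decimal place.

21.5 nmi

Leg 1 (133°, 19 nmi): east 19 sin 133° = 13.90, north 19 cos 133° = -12.96
Leg 2 (097°, 3 nmi): east 3 sin 97° = 2.98, north 3 cos 97° = -0.37
Net: 16.87 east, -13.32 north. Distance = √((16.87)² + (-13.32)²) = 21.499 nmi.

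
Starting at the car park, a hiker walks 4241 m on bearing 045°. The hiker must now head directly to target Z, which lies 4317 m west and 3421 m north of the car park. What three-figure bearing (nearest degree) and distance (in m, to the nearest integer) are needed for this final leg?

273°, 7328 m

Leg 1 (045°, 4241 m): east 4241 sin 45° = 2998.84, north 4241 cos 45° = 2998.84
Current position: (2998.84, 2998.84). Target: (-4317, 3421). Remaining: Δeast = -7315.84, Δnorth = 422.16.
Bearing = atan2(-7315.84, 422.16) mod 360° = 273.30°; distance = √((-7315.84)² + (422.16)²) = 7328.010 m.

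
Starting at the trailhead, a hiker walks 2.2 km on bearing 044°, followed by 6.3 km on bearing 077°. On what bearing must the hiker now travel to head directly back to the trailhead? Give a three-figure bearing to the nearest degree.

Leg 1 (044°, 2.2 km): east 2.2 sin 44° = 1.53, north 2.2 cos 44° = 1.58
Leg 2 (077°, 6.3 km): east 6.3 sin 77° = 6.14, north 6.3 cos 77° = 1.42
Net displacement: 7.67 east, 3.00 north. Direction back to start is (-7.67, -3.00): bearing = atan2(-7.67, -3.00) mod 360° = 248.63° ≈ 249°.

249°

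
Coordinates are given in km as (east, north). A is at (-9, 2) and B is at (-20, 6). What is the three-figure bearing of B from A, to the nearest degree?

290°

Δeast = -20 − -9 = -11.00; Δnorth = 6 − 2 = 4.00.
Bearing = atan2(Δeast, Δnorth) mod 360° = 289.98° ≈ 290°.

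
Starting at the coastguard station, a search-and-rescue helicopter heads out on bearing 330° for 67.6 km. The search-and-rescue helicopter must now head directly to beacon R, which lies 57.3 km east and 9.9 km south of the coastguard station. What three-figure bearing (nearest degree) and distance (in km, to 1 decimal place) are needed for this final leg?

Leg 1 (330°, 67.6 km): east 67.6 sin 330° = -33.80, north 67.6 cos 330° = 58.54
Current position: (-33.80, 58.54). Target: (57.3, -9.9). Remaining: Δeast = 91.10, Δnorth = -68.44.
Bearing = atan2(91.10, -68.44) mod 360° = 126.92°; distance = √((91.10)² + (-68.44)²) = 113.946 km.

127°, 113.9 km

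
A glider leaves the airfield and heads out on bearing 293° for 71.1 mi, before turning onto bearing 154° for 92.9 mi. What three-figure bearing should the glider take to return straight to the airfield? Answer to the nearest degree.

Leg 1 (293°, 71.1 mi): east 71.1 sin 293° = -65.45, north 71.1 cos 293° = 27.78
Leg 2 (154°, 92.9 mi): east 92.9 sin 154° = 40.72, north 92.9 cos 154° = -83.50
Net displacement: -24.72 east, -55.72 north. Direction back to start is (24.72, 55.72): bearing = atan2(24.72, 55.72) mod 360° = 23.93° ≈ 024°.

024°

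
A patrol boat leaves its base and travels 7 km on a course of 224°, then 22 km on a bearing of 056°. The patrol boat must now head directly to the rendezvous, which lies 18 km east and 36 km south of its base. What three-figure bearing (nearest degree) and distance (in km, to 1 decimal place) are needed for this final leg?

174°, 43.5 km

Leg 1 (224°, 7 km): east 7 sin 224° = -4.86, north 7 cos 224° = -5.04
Leg 2 (056°, 22 km): east 22 sin 56° = 18.24, north 22 cos 56° = 12.30
Current position: (13.38, 7.27). Target: (18, -36). Remaining: Δeast = 4.62, Δnorth = -43.27.
Bearing = atan2(4.62, -43.27) mod 360° = 173.90°; distance = √((4.62)² + (-43.27)²) = 43.513 km.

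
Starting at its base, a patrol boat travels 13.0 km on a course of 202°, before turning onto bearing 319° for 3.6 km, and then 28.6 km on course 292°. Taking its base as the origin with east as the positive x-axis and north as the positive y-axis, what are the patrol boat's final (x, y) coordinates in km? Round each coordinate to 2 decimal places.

(-33.75, 1.38)

Leg 1 (202°, 13.0 km): east 13.0 sin 202° = -4.87, north 13.0 cos 202° = -12.05
Leg 2 (319°, 3.6 km): east 3.6 sin 319° = -2.36, north 3.6 cos 319° = 2.72
Leg 3 (292°, 28.6 km): east 28.6 sin 292° = -26.52, north 28.6 cos 292° = 10.71
Summing: -33.75 km east, 1.38 km north → (-33.75, 1.38).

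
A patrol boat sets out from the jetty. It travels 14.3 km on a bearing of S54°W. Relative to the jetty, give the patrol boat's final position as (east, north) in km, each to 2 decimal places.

Leg 1 (S54°W, 14.3 km): east 14.3 sin 234° = -11.57, north 14.3 cos 234° = -8.41
Summing: -11.57 km east, -8.41 km north → (-11.57, -8.41).

(-11.57, -8.41)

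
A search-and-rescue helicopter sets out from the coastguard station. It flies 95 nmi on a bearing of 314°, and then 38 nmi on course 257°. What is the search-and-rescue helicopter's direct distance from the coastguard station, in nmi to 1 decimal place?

120.0 nmi

Leg 1 (314°, 95 nmi): east 95 sin 314° = -68.34, north 95 cos 314° = 65.99
Leg 2 (257°, 38 nmi): east 38 sin 257° = -37.03, north 38 cos 257° = -8.55
Net: -105.36 east, 57.44 north. Distance = √((-105.36)² + (57.44)²) = 120.005 nmi.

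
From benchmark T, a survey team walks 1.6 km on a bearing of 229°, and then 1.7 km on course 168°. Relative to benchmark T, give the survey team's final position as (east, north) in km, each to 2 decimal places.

Leg 1 (229°, 1.6 km): east 1.6 sin 229° = -1.21, north 1.6 cos 229° = -1.05
Leg 2 (168°, 1.7 km): east 1.7 sin 168° = 0.35, north 1.7 cos 168° = -1.66
Summing: -0.85 km east, -2.71 km north → (-0.85, -2.71).

(-0.85, -2.71)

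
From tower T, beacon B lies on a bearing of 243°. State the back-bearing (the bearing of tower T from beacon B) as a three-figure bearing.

Back-bearing = 243° − 180° = 063°.

063°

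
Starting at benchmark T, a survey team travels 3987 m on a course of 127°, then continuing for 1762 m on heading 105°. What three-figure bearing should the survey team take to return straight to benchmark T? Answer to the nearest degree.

300°

Leg 1 (127°, 3987 m): east 3987 sin 127° = 3184.16, north 3987 cos 127° = -2399.44
Leg 2 (105°, 1762 m): east 1762 sin 105° = 1701.96, north 1762 cos 105° = -456.04
Net displacement: 4886.12 east, -2855.48 north. Direction back to start is (-4886.12, 2855.48): bearing = atan2(-4886.12, 2855.48) mod 360° = 300.30° ≈ 300°.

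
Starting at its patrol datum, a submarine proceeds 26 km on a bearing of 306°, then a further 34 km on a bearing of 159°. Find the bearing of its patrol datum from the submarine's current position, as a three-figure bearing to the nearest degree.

Leg 1 (306°, 26 km): east 26 sin 306° = -21.03, north 26 cos 306° = 15.28
Leg 2 (159°, 34 km): east 34 sin 159° = 12.18, north 34 cos 159° = -31.74
Net displacement: -8.85 east, -16.46 north. Direction back to start is (8.85, 16.46): bearing = atan2(8.85, 16.46) mod 360° = 28.27° ≈ 028°.

028°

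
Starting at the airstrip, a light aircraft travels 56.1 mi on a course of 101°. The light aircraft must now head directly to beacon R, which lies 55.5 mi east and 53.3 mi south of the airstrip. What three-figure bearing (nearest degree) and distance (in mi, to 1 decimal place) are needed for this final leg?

179°, 42.6 mi

Leg 1 (101°, 56.1 mi): east 56.1 sin 101° = 55.07, north 56.1 cos 101° = -10.70
Current position: (55.07, -10.70). Target: (55.5, -53.3). Remaining: Δeast = 0.43, Δnorth = -42.60.
Bearing = atan2(0.43, -42.60) mod 360° = 179.42°; distance = √((0.43)² + (-42.60)²) = 42.598 mi.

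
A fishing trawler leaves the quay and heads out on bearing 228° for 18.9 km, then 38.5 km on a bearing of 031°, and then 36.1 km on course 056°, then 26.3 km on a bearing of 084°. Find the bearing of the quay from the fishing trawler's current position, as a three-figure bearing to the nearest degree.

Leg 1 (228°, 18.9 km): east 18.9 sin 228° = -14.05, north 18.9 cos 228° = -12.65
Leg 2 (031°, 38.5 km): east 38.5 sin 31° = 19.83, north 38.5 cos 31° = 33.00
Leg 3 (056°, 36.1 km): east 36.1 sin 56° = 29.93, north 36.1 cos 56° = 20.19
Leg 4 (084°, 26.3 km): east 26.3 sin 84° = 26.16, north 26.3 cos 84° = 2.75
Net displacement: 61.87 east, 43.29 north. Direction back to start is (-61.87, -43.29): bearing = atan2(-61.87, -43.29) mod 360° = 235.02° ≈ 235°.

235°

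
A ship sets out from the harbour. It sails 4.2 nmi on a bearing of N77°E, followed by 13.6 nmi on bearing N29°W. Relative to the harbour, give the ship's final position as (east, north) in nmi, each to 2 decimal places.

(-2.50, 12.84)

Leg 1 (N77°E, 4.2 nmi): east 4.2 sin 77° = 4.09, north 4.2 cos 77° = 0.94
Leg 2 (N29°W, 13.6 nmi): east 13.6 sin 331° = -6.59, north 13.6 cos 331° = 11.89
Summing: -2.50 nmi east, 12.84 nmi north → (-2.50, 12.84).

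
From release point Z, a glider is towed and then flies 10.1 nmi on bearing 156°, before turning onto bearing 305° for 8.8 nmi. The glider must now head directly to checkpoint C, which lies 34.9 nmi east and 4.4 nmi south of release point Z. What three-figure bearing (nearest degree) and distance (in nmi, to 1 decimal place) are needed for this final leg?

Leg 1 (156°, 10.1 nmi): east 10.1 sin 156° = 4.11, north 10.1 cos 156° = -9.23
Leg 2 (305°, 8.8 nmi): east 8.8 sin 305° = -7.21, north 8.8 cos 305° = 5.05
Current position: (-3.10, -4.18). Target: (34.9, -4.4). Remaining: Δeast = 38.00, Δnorth = -0.22.
Bearing = atan2(38.00, -0.22) mod 360° = 90.33°; distance = √((38.00)² + (-0.22)²) = 38.001 nmi.

090°, 38.0 nmi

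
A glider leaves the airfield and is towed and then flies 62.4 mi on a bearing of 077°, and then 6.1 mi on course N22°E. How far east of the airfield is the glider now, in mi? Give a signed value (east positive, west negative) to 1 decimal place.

63.1 mi

Leg 1 (077°, 62.4 mi): east 62.4 sin 77° = 60.80, north 62.4 cos 77° = 14.04
Leg 2 (N22°E, 6.1 mi): east 6.1 sin 22° = 2.29, north 6.1 cos 22° = 5.66
Net east component: 63.09 mi.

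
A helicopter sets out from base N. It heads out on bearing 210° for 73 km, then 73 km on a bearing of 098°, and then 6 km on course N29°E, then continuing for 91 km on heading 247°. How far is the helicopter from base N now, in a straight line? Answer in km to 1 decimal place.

113.1 km

Leg 1 (210°, 73 km): east 73 sin 210° = -36.50, north 73 cos 210° = -63.22
Leg 2 (098°, 73 km): east 73 sin 98° = 72.29, north 73 cos 98° = -10.16
Leg 3 (N29°E, 6 km): east 6 sin 29° = 2.91, north 6 cos 29° = 5.25
Leg 4 (247°, 91 km): east 91 sin 247° = -83.77, north 91 cos 247° = -35.56
Net: -45.07 east, -103.69 north. Distance = √((-45.07)² + (-103.69)²) = 113.059 km.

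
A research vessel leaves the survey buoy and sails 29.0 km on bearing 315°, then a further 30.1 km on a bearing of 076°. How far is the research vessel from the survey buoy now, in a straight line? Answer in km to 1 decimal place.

Leg 1 (315°, 29.0 km): east 29.0 sin 315° = -20.51, north 29.0 cos 315° = 20.51
Leg 2 (076°, 30.1 km): east 30.1 sin 76° = 29.21, north 30.1 cos 76° = 7.28
Net: 8.70 east, 27.79 north. Distance = √((8.70)² + (27.79)²) = 29.118 km.

29.1 km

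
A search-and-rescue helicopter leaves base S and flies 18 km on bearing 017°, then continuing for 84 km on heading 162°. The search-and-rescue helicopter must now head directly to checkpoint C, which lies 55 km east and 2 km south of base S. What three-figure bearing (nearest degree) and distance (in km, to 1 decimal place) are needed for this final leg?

Leg 1 (017°, 18 km): east 18 sin 17° = 5.26, north 18 cos 17° = 17.21
Leg 2 (162°, 84 km): east 84 sin 162° = 25.96, north 84 cos 162° = -79.89
Current position: (31.22, -62.68). Target: (55, -2). Remaining: Δeast = 23.78, Δnorth = 60.68.
Bearing = atan2(23.78, 60.68) mod 360° = 21.40°; distance = √((23.78)² + (60.68)²) = 65.169 km.

021°, 65.2 km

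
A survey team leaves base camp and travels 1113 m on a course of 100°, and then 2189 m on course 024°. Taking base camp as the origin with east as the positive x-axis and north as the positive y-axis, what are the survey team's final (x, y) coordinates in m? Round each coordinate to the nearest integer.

Leg 1 (100°, 1113 m): east 1113 sin 100° = 1096.09, north 1113 cos 100° = -193.27
Leg 2 (024°, 2189 m): east 2189 sin 24° = 890.35, north 2189 cos 24° = 1999.75
Summing: 1986.44 m east, 1806.48 m north → (1986, 1806).

(1986, 1806)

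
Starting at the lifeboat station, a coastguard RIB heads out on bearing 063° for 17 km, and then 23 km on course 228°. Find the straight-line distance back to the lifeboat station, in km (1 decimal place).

7.9 km

Leg 1 (063°, 17 km): east 17 sin 63° = 15.15, north 17 cos 63° = 7.72
Leg 2 (228°, 23 km): east 23 sin 228° = -17.09, north 23 cos 228° = -15.39
Net: -1.95 east, -7.67 north. Distance = √((-1.95)² + (-7.67)²) = 7.915 km.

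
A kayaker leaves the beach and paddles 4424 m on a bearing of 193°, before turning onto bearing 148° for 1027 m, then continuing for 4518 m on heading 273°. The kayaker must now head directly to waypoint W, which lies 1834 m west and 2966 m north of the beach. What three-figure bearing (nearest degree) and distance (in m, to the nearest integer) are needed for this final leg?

Leg 1 (193°, 4424 m): east 4424 sin 193° = -995.18, north 4424 cos 193° = -4310.61
Leg 2 (148°, 1027 m): east 1027 sin 148° = 544.23, north 1027 cos 148° = -870.95
Leg 3 (273°, 4518 m): east 4518 sin 273° = -4511.81, north 4518 cos 273° = 236.45
Current position: (-4962.76, -4945.10). Target: (-1834, 2966). Remaining: Δeast = 3128.76, Δnorth = 7911.10.
Bearing = atan2(3128.76, 7911.10) mod 360° = 21.58°; distance = √((3128.76)² + (7911.10)²) = 8507.335 m.

022°, 8507 m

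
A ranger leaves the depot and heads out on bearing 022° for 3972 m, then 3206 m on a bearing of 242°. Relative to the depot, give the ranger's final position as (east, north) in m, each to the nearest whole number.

(-1343, 2178)

Leg 1 (022°, 3972 m): east 3972 sin 22° = 1487.94, north 3972 cos 22° = 3682.77
Leg 2 (242°, 3206 m): east 3206 sin 242° = -2830.73, north 3206 cos 242° = -1505.13
Summing: -1342.79 m east, 2177.65 m north → (-1343, 2178).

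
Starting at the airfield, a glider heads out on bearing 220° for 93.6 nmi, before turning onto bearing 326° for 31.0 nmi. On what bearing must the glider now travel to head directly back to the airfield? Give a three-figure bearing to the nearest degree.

059°

Leg 1 (220°, 93.6 nmi): east 93.6 sin 220° = -60.16, north 93.6 cos 220° = -71.70
Leg 2 (326°, 31.0 nmi): east 31.0 sin 326° = -17.33, north 31.0 cos 326° = 25.70
Net displacement: -77.50 east, -46.00 north. Direction back to start is (77.50, 46.00): bearing = atan2(77.50, 46.00) mod 360° = 59.31° ≈ 059°.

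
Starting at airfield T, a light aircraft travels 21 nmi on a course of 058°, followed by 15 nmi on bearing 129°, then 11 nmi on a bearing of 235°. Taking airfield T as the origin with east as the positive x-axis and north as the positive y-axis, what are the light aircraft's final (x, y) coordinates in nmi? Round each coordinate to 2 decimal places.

(20.46, -4.62)

Leg 1 (058°, 21 nmi): east 21 sin 58° = 17.81, north 21 cos 58° = 11.13
Leg 2 (129°, 15 nmi): east 15 sin 129° = 11.66, north 15 cos 129° = -9.44
Leg 3 (235°, 11 nmi): east 11 sin 235° = -9.01, north 11 cos 235° = -6.31
Summing: 20.46 nmi east, -4.62 nmi north → (20.46, -4.62).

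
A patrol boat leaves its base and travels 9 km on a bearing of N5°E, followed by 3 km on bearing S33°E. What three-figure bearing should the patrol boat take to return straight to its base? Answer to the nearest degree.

Leg 1 (N5°E, 9 km): east 9 sin 5° = 0.78, north 9 cos 5° = 8.97
Leg 2 (S33°E, 3 km): east 3 sin 147° = 1.63, north 3 cos 147° = -2.52
Net displacement: 2.42 east, 6.45 north. Direction back to start is (-2.42, -6.45): bearing = atan2(-2.42, -6.45) mod 360° = 200.55° ≈ 201°.

201°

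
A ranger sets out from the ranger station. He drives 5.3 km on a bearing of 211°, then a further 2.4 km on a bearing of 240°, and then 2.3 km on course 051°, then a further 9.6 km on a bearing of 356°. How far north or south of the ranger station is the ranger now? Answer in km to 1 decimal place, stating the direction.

Leg 1 (211°, 5.3 km): east 5.3 sin 211° = -2.73, north 5.3 cos 211° = -4.54
Leg 2 (240°, 2.4 km): east 2.4 sin 240° = -2.08, north 2.4 cos 240° = -1.20
Leg 3 (051°, 2.3 km): east 2.3 sin 51° = 1.79, north 2.3 cos 51° = 1.45
Leg 4 (356°, 9.6 km): east 9.6 sin 356° = -0.67, north 9.6 cos 356° = 9.58
Net north component: 5.28 km.

5.3 km north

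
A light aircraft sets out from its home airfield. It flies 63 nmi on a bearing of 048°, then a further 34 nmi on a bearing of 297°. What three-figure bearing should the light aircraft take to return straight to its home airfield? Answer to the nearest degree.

Leg 1 (048°, 63 nmi): east 63 sin 48° = 46.82, north 63 cos 48° = 42.16
Leg 2 (297°, 34 nmi): east 34 sin 297° = -30.29, north 34 cos 297° = 15.44
Net displacement: 16.52 east, 57.59 north. Direction back to start is (-16.52, -57.59): bearing = atan2(-16.52, -57.59) mod 360° = 196.01° ≈ 196°.

196°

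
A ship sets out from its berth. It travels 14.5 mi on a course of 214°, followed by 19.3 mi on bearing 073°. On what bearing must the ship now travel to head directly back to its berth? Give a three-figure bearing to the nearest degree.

302°

Leg 1 (214°, 14.5 mi): east 14.5 sin 214° = -8.11, north 14.5 cos 214° = -12.02
Leg 2 (073°, 19.3 mi): east 19.3 sin 73° = 18.46, north 19.3 cos 73° = 5.64
Net displacement: 10.35 east, -6.38 north. Direction back to start is (-10.35, 6.38): bearing = atan2(-10.35, 6.38) mod 360° = 301.65° ≈ 302°.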